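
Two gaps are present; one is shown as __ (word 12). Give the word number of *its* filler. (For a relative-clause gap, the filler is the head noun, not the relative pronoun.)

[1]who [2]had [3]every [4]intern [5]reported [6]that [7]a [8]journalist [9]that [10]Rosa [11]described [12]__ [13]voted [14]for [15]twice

The marked gap is inside the relative clause, the direct object of "described".
Its filler is the head noun "journalist" (via "that"), at word 8.
(The other dependency links word 1 to a gap after word 14.)

8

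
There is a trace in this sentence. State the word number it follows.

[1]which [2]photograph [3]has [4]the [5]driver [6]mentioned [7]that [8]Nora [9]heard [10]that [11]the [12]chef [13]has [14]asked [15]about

15

The displaced element is "which photograph" (word 2).
It is linked across 2 clause boundaries (that → that).
It functions as the object of the preposition "about" of "asked", so the gap sits immediately after word 15 ("about").
Base order: The driver has mentioned that Nora heard that the chef has asked about which photograph.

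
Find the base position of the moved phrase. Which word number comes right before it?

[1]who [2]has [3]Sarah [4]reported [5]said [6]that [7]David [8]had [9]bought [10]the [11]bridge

4

The displaced element is "who" (word 1).
It is linked across 1 clause boundary (Ø).
It functions as the subject of "said", so the gap sits immediately after word 4 ("reported").
Base order: Sarah has reported who said that David had bought the bridge.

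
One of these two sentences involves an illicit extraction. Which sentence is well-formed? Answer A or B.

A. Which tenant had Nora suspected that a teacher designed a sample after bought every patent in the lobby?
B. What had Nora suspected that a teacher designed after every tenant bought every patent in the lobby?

B

In A, the wh-phrase is extracted from inside an adjunct island (introduced by "after"), which blocks movement.
In B, the extraction path crosses only that-complement boundaries, which are transparent.
So B is grammatical.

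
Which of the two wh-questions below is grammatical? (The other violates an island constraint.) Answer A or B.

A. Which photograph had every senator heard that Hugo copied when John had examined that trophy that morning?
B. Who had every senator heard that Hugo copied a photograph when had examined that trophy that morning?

In B, the wh-phrase is extracted from inside an adjunct island (introduced by "when"), which blocks movement.
In A, the extraction path crosses only that-complement boundaries, which are transparent.
So A is grammatical.

A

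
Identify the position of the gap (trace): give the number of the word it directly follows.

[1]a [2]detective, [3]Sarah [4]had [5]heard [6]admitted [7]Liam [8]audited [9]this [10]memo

5

The displaced element is "a detective" (word 2).
It is linked across 1 clause boundary (Ø).
It functions as the subject of "admitted", so the gap sits immediately after word 5 ("heard").
Base order: Sarah had heard a detective admitted Liam audited this memo.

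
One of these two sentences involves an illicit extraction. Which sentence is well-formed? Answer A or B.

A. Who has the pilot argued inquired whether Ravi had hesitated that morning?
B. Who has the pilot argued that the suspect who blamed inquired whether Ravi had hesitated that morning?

A

In B, the wh-phrase is extracted from inside a complex-NP island (relative clause) (introduced by "who"), which blocks movement.
In A, the extraction path crosses only that-complement boundaries, which are transparent.
So A is grammatical.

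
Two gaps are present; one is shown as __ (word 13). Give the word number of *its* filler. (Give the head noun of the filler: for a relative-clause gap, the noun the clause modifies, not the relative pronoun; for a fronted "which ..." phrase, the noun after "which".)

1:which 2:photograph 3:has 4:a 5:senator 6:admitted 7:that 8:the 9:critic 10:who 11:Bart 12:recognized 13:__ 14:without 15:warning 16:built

The marked gap is inside the relative clause, the direct object of "recognized".
Its filler is the head noun "critic" (via "who"), at word 9.
(The other dependency links word 2 to a gap after word 16.)

9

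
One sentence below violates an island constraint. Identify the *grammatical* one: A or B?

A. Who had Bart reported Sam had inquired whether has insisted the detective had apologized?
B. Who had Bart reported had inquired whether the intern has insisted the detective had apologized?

B

In A, the wh-phrase is extracted from inside a wh-island (introduced by "whether"), which blocks movement.
In B, the extraction path crosses only that-complement boundaries, which are transparent.
So B is grammatical.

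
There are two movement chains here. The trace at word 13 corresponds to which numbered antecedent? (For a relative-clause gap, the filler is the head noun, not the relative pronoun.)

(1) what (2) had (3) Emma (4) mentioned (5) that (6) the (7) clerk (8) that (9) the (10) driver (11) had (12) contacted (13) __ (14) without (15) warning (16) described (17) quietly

7

The marked gap is inside the relative clause, the direct object of "contacted".
Its filler is the head noun "clerk" (via "that"), at word 7.
(The other dependency links word 1 to a gap after word 16.)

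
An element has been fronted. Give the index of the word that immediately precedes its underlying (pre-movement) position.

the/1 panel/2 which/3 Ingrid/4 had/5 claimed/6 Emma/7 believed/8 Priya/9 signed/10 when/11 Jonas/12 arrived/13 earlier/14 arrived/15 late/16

10

The displaced element is "the panel" (word 2).
It is linked across 2 clause boundaries (Ø → Ø).
It functions as the direct object of "signed", so the gap sits immediately after word 10 ("signed").
Base order: Ingrid had claimed Emma believed Priya signed the panel when Jonas arrived earlier.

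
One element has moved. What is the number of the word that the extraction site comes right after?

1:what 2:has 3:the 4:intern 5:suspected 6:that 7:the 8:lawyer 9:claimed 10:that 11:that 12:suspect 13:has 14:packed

The displaced element is "what" (word 1).
It is linked across 2 clause boundaries (that → that).
It functions as the direct object of "packed", so the gap sits immediately after word 14 ("packed").
Base order: The intern has suspected that the lawyer claimed that that suspect has packed what.

14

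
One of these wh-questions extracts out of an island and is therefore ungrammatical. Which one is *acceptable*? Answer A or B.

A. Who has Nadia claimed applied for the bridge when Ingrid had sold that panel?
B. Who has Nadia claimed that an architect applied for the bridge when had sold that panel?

A

In B, the wh-phrase is extracted from inside an adjunct island (introduced by "when"), which blocks movement.
In A, the extraction path crosses only that-complement boundaries, which are transparent.
So A is grammatical.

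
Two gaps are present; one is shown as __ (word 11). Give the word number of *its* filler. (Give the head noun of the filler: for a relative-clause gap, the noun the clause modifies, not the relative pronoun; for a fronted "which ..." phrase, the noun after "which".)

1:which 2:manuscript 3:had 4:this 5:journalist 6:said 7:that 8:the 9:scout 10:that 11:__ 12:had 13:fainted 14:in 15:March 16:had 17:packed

The marked gap is inside the relative clause, the subject of "fainted".
Its filler is the head noun "scout" (via "that"), at word 9.
(The other dependency links word 2 to a gap after word 17.)

9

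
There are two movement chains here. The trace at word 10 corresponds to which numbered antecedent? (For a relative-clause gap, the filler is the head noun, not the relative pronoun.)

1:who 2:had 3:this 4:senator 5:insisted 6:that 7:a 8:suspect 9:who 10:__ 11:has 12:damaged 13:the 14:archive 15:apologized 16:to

The marked gap is inside the relative clause, the subject of "damaged".
Its filler is the head noun "suspect" (via "who"), at word 8.
(The other dependency links word 1 to a gap after word 16.)

8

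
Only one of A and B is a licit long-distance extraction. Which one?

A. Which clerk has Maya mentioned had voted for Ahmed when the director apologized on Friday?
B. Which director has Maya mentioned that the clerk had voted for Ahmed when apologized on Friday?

In B, the wh-phrase is extracted from inside an adjunct island (introduced by "when"), which blocks movement.
In A, the extraction path crosses only that-complement boundaries, which are transparent.
So A is grammatical.

A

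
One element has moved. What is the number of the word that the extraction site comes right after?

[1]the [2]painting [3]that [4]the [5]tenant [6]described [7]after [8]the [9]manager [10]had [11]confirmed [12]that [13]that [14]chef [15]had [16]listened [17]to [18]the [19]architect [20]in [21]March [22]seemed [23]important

The displaced element is "the painting" (word 2).
It functions as the direct object of "described", so the gap sits immediately after word 6 ("described").
Base order: The tenant described the painting after the manager had confirmed that that chef had listened to the architect in March.

6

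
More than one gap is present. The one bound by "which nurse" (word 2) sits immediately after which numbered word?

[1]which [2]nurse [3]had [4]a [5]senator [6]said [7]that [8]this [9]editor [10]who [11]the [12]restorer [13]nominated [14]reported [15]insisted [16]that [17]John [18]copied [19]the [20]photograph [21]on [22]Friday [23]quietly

The displaced element is "which nurse" (word 2).
It is linked across 2 clause boundaries (that → Ø).
It functions as the subject of "insisted", so the gap sits immediately after word 14 ("reported").
Base order: A senator had said that this editor who the restorer nominated reported that which nurse insisted that John copied the photograph on Friday quietly.

14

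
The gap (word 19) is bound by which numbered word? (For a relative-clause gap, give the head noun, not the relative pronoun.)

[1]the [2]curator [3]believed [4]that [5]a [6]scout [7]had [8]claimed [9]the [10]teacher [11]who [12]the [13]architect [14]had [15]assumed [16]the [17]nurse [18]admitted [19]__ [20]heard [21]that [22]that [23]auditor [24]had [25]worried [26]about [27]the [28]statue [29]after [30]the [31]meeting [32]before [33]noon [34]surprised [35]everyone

10

The gap at 19 is the subject of "heard", inside a relative clause.
The relative pronoun is "who" (word 11); it is bound by the head noun immediately before it.
Its filler is the head noun "teacher", at word 10.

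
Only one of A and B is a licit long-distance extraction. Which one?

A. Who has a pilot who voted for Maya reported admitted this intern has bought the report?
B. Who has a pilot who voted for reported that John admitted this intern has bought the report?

In B, the wh-phrase is extracted from inside a complex-NP island (relative clause) (introduced by "who"), which blocks movement.
In A, the extraction path crosses only that-complement boundaries, which are transparent.
So A is grammatical.

A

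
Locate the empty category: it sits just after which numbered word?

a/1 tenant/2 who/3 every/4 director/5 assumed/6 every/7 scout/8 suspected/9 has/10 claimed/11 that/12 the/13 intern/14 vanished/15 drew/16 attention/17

9

The displaced element is "a tenant" (word 2).
It is linked across 2 clause boundaries (Ø → Ø).
It functions as the subject of "claimed", so the gap sits immediately after word 9 ("suspected").
Base order: Every director assumed every scout suspected that a tenant has claimed that the intern vanished.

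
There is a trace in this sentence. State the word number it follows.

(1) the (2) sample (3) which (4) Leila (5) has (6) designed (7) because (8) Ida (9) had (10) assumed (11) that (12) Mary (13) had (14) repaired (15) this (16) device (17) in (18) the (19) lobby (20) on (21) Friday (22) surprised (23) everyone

6

The displaced element is "the sample" (word 2).
It functions as the direct object of "designed", so the gap sits immediately after word 6 ("designed").
Base order: Leila has designed the sample because Ida had assumed that Mary had repaired this device in the lobby on Friday.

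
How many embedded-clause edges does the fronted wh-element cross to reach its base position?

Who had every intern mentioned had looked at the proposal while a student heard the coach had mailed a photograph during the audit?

"who" is extracted from the subject of "looked".
Boundaries crossed, outermost first: [Ø] — 1 in total.

1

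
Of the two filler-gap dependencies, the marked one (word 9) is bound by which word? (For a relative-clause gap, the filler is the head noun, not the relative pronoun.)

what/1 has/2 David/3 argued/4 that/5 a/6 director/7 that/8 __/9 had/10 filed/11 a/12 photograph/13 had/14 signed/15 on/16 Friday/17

7

The marked gap is inside the relative clause, the subject of "filed".
Its filler is the head noun "director" (via "that"), at word 7.
(The other dependency links word 1 to a gap after word 15.)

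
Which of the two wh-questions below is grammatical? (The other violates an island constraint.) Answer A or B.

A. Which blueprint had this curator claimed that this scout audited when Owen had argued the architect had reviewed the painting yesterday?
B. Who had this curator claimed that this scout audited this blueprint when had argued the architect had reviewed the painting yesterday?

In B, the wh-phrase is extracted from inside an adjunct island (introduced by "when"), which blocks movement.
In A, the extraction path crosses only that-complement boundaries, which are transparent.
So A is grammatical.

A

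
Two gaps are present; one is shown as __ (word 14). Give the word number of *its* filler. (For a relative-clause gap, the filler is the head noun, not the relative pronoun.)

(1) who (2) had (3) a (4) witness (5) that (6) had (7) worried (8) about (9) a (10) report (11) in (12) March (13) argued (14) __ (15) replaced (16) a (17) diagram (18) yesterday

The marked gap is the subject of "replaced".
Its filler is the fronted wh-phrase "who", at word 1.
(The other dependency links word 4 to a gap after word 5.)

1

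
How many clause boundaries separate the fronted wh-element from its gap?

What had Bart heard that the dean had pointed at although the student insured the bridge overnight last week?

1

"what" is extracted from the PP object of "pointed".
Boundaries crossed, outermost first: [that] — 1 in total.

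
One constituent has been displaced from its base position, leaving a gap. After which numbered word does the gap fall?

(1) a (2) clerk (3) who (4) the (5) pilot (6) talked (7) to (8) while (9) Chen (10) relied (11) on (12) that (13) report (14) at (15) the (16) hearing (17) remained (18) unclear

The displaced element is "a clerk" (word 2).
It functions as the object of the preposition "to" of "talked", so the gap sits immediately after word 7 ("to").
Base order: The pilot talked to a clerk while Chen relied on that report at the hearing.

7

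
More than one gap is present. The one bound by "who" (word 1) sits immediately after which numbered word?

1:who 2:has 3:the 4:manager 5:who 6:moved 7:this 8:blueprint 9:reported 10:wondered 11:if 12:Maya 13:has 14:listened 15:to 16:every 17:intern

The displaced element is "who" (word 1).
It is linked across 1 clause boundary (Ø).
It functions as the subject of "wondered", so the gap sits immediately after word 9 ("reported").
Base order: The manager who moved this blueprint has reported that who wondered if Maya has listened to every intern.

9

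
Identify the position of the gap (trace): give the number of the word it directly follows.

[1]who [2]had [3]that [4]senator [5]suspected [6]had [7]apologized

5

The displaced element is "who" (word 1).
It is linked across 1 clause boundary (Ø).
It functions as the subject of "apologized", so the gap sits immediately after word 5 ("suspected").
Base order: That senator had suspected who had apologized.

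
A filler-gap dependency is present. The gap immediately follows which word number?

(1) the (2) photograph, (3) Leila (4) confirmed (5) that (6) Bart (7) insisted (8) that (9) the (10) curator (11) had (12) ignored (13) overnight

12

The displaced element is "the photograph" (word 2).
It is linked across 2 clause boundaries (that → that).
It functions as the direct object of "ignored", so the gap sits immediately after word 12 ("ignored").
Base order: Leila confirmed that Bart insisted that the curator had ignored the photograph overnight.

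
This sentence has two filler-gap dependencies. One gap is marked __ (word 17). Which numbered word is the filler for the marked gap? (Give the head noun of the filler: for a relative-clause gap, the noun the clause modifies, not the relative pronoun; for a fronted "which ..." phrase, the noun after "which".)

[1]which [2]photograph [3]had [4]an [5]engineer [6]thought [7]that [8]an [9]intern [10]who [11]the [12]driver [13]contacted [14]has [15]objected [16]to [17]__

2

The marked gap is the object of the preposition "to" of "objected".
Its filler is the fronted wh-phrase "which photograph", at word 2.
(The other dependency links word 9 to a gap after word 13.)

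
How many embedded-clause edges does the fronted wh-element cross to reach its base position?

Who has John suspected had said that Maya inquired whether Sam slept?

1

"who" is extracted from the subject of "said".
Boundaries crossed, outermost first: [Ø] — 1 in total.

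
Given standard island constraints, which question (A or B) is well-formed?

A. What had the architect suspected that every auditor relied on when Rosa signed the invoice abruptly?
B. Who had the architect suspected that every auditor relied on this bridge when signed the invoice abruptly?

In B, the wh-phrase is extracted from inside an adjunct island (introduced by "when"), which blocks movement.
In A, the extraction path crosses only that-complement boundaries, which are transparent.
So A is grammatical.

A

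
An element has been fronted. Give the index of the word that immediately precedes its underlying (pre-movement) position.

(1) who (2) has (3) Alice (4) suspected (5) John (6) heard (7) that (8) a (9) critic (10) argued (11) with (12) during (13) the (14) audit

11

The displaced element is "who" (word 1).
It is linked across 2 clause boundaries (Ø → that).
It functions as the object of the preposition "with" of "argued", so the gap sits immediately after word 11 ("with").
Base order: Alice has suspected John heard that a critic argued with who during the audit.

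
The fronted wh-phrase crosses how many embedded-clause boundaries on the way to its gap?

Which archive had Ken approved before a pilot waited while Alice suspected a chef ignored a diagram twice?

0

"which archive" originates inside the matrix clause — no clause boundary is crossed.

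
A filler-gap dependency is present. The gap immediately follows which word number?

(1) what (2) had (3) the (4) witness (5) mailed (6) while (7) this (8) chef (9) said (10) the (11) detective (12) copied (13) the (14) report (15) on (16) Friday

The displaced element is "what" (word 1).
It functions as the direct object of "mailed", so the gap sits immediately after word 5 ("mailed").
Base order: The witness had mailed what while this chef said the detective copied the report on Friday.

5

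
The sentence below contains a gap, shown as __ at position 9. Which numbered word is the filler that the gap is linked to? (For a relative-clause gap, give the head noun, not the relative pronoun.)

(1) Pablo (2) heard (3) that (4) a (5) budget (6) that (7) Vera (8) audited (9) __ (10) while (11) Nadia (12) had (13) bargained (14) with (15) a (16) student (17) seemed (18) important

The gap at 9 is the object of "audited", inside a relative clause.
The relative pronoun is "that" (word 6); it is bound by the head noun immediately before it.
Its filler is the head noun "budget", at word 5.

5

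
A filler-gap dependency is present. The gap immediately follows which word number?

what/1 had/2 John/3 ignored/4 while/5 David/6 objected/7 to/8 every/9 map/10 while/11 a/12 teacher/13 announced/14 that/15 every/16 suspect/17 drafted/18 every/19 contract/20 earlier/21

4

The displaced element is "what" (word 1).
It functions as the direct object of "ignored", so the gap sits immediately after word 4 ("ignored").
Base order: John had ignored what while David objected to every map while a teacher announced that every suspect drafted every contract earlier.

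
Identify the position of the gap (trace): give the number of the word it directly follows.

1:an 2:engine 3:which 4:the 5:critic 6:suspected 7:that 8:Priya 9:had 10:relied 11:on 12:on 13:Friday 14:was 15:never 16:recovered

The displaced element is "an engine" (word 2).
It is linked across 1 clause boundary (that).
It functions as the object of the preposition "on" of "relied", so the gap sits immediately after word 11 ("on").
Base order: The critic suspected that Priya had relied on an engine on Friday.

11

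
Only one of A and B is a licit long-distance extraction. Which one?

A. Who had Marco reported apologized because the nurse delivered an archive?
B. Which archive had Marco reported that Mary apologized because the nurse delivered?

A

In B, the wh-phrase is extracted from inside an adjunct island (introduced by "because"), which blocks movement.
In A, the extraction path crosses only that-complement boundaries, which are transparent.
So A is grammatical.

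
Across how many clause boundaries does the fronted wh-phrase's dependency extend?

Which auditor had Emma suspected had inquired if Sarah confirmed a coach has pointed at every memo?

"which auditor" is extracted from the subject of "inquired".
Boundaries crossed, outermost first: [Ø] — 1 in total.

1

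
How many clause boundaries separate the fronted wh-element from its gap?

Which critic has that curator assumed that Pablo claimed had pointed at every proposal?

2

"which critic" is extracted from the subject of "pointed".
Boundaries crossed, outermost first: [that], [Ø] — 2 in total.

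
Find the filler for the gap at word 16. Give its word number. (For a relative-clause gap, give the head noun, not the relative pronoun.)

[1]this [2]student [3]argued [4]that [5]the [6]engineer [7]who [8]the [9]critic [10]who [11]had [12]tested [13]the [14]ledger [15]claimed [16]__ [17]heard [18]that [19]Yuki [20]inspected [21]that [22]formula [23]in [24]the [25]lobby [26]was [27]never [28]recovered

The gap at 16 is the subject of "heard", inside a relative clause.
The relative pronoun is "who" (word 7); it is bound by the head noun immediately before it.
Its filler is the head noun "engineer", at word 6.

6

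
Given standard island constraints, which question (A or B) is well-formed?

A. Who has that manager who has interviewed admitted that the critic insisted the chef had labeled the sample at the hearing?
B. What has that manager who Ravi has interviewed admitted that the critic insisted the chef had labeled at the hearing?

B

In A, the wh-phrase is extracted from inside a complex-NP island (relative clause) (introduced by "who"), which blocks movement.
In B, the extraction path crosses only that-complement boundaries, which are transparent.
So B is grammatical.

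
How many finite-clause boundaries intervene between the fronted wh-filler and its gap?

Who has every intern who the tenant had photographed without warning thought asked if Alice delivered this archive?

1

"who" is extracted from the subject of "asked".
Boundaries crossed, outermost first: [Ø] — 1 in total.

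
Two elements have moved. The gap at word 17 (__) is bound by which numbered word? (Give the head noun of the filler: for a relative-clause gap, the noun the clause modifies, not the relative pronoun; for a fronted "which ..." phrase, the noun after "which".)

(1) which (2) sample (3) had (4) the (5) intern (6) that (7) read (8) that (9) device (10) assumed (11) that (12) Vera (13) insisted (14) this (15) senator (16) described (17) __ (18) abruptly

The marked gap is the direct object of "described".
Its filler is the fronted wh-phrase "which sample", at word 2.
(The other dependency links word 5 to a gap after word 6.)

2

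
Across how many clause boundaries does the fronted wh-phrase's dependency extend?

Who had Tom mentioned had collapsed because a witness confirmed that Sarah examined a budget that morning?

"who" is extracted from the subject of "collapsed".
Boundaries crossed, outermost first: [Ø] — 1 in total.

1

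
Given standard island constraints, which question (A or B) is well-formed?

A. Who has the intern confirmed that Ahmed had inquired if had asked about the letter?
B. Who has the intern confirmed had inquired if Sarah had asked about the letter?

B

In A, the wh-phrase is extracted from inside a wh-island (introduced by "if"), which blocks movement.
In B, the extraction path crosses only that-complement boundaries, which are transparent.
So B is grammatical.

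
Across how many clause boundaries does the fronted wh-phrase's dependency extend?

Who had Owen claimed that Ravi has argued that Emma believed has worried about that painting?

"who" is extracted from the subject of "worried".
Boundaries crossed, outermost first: [that], [that], [Ø] — 3 in total.

3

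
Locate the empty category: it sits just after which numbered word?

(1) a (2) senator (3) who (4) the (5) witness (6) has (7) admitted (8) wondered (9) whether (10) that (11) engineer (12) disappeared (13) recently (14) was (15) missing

The displaced element is "a senator" (word 2).
It is linked across 1 clause boundary (Ø).
It functions as the subject of "wondered", so the gap sits immediately after word 7 ("admitted").
Base order: The witness has admitted a senator wondered whether that engineer disappeared recently.

7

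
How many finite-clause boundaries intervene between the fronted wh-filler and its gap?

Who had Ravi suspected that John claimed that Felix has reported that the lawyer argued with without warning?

"who" is extracted from the PP object of "argued".
Boundaries crossed, outermost first: [that], [that], [that] — 3 in total.

3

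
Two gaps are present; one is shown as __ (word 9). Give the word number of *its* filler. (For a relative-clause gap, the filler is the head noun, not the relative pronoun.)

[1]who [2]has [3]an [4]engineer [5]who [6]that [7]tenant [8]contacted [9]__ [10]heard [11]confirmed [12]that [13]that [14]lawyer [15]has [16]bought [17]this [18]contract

4

The marked gap is inside the relative clause, the direct object of "contacted".
Its filler is the head noun "engineer" (via "who"), at word 4.
(The other dependency links word 1 to a gap after word 10.)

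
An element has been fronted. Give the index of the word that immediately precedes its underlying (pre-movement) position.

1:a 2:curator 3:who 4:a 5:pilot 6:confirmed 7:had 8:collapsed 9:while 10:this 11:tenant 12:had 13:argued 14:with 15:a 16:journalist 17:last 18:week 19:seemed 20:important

6

The displaced element is "a curator" (word 2).
It is linked across 1 clause boundary (Ø).
It functions as the subject of "collapsed", so the gap sits immediately after word 6 ("confirmed").
Base order: A pilot confirmed a curator had collapsed while this tenant had argued with a journalist last week.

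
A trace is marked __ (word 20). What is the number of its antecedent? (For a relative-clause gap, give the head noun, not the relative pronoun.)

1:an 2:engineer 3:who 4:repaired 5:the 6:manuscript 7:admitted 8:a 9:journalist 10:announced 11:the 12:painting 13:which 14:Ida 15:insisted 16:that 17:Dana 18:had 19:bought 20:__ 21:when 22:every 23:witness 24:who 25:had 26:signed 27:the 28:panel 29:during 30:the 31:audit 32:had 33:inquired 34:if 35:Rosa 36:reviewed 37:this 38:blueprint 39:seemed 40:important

12

The gap at 20 is the object of "bought", inside a relative clause.
The relative pronoun is "which" (word 13); it is bound by the head noun immediately before it.
Its filler is the head noun "painting", at word 12.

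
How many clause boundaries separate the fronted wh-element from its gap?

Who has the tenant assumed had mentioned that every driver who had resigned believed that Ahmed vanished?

1

"who" is extracted from the subject of "mentioned".
Boundaries crossed, outermost first: [Ø] — 1 in total.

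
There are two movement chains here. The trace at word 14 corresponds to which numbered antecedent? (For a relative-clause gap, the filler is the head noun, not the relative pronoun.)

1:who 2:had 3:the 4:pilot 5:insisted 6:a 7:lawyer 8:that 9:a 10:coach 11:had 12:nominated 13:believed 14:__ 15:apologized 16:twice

1

The marked gap is the subject of "apologized".
Its filler is the fronted wh-phrase "who", at word 1.
(The other dependency links word 7 to a gap after word 12.)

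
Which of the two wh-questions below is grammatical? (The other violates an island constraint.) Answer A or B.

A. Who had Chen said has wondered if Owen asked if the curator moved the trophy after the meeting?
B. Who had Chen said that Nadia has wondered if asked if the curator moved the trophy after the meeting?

In B, the wh-phrase is extracted from inside a wh-island (introduced by "if"), which blocks movement.
In A, the extraction path crosses only that-complement boundaries, which are transparent.
So A is grammatical.

A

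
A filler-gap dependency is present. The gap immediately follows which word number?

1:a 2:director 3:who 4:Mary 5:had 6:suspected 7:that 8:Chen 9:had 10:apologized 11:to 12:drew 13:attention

11

The displaced element is "a director" (word 2).
It is linked across 1 clause boundary (that).
It functions as the object of the preposition "to" of "apologized", so the gap sits immediately after word 11 ("to").
Base order: Mary had suspected that Chen had apologized to a director.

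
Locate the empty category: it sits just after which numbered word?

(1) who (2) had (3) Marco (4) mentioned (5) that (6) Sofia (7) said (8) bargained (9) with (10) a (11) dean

The displaced element is "who" (word 1).
It is linked across 2 clause boundaries (that → Ø).
It functions as the subject of "bargained", so the gap sits immediately after word 7 ("said").
Base order: Marco had mentioned that Sofia said that who bargained with a dean.

7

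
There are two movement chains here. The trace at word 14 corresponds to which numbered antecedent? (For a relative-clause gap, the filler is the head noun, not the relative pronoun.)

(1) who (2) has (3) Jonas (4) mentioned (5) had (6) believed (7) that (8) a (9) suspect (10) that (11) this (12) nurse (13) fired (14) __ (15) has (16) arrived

9

The marked gap is inside the relative clause, the direct object of "fired".
Its filler is the head noun "suspect" (via "that"), at word 9.
(The other dependency links word 1 to a gap after word 4.)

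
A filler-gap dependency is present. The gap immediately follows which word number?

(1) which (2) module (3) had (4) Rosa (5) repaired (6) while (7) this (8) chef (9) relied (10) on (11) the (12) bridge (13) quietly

The displaced element is "which module" (word 2).
It functions as the direct object of "repaired", so the gap sits immediately after word 5 ("repaired").
Base order: Rosa had repaired which module while this chef relied on the bridge quietly.

5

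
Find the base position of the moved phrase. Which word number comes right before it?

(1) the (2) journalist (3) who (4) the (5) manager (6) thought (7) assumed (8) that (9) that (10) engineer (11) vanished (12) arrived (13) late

The displaced element is "the journalist" (word 2).
It is linked across 1 clause boundary (Ø).
It functions as the subject of "assumed", so the gap sits immediately after word 6 ("thought").
Base order: The manager thought that the journalist assumed that that engineer vanished.

6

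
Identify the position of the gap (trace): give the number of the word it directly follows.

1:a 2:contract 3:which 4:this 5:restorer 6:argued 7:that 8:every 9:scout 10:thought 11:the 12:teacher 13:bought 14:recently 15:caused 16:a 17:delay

13

The displaced element is "a contract" (word 2).
It is linked across 2 clause boundaries (that → Ø).
It functions as the direct object of "bought", so the gap sits immediately after word 13 ("bought").
Base order: This restorer argued that every scout thought the teacher bought a contract recently.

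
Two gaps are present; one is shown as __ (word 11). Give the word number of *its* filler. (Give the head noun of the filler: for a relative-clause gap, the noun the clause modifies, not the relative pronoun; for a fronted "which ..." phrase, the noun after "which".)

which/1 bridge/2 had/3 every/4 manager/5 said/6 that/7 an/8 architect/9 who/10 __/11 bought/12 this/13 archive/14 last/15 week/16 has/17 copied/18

9

The marked gap is inside the relative clause, the subject of "bought".
Its filler is the head noun "architect" (via "who"), at word 9.
(The other dependency links word 2 to a gap after word 18.)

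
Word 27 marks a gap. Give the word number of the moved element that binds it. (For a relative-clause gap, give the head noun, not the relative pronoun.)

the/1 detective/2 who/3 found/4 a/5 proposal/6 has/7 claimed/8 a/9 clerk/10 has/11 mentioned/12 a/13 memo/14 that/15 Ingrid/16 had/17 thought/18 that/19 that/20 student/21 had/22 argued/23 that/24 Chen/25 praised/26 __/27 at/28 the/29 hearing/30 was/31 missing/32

14

The gap at 27 is the object of "praised", inside a relative clause.
The relative pronoun is "that" (word 15); it is bound by the head noun immediately before it.
Its filler is the head noun "memo", at word 14.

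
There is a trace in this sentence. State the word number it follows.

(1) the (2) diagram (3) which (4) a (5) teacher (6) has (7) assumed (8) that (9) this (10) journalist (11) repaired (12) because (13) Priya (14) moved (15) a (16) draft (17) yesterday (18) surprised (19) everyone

The displaced element is "the diagram" (word 2).
It is linked across 1 clause boundary (that).
It functions as the direct object of "repaired", so the gap sits immediately after word 11 ("repaired").
Base order: A teacher has assumed that this journalist repaired the diagram because Priya moved a draft yesterday.

11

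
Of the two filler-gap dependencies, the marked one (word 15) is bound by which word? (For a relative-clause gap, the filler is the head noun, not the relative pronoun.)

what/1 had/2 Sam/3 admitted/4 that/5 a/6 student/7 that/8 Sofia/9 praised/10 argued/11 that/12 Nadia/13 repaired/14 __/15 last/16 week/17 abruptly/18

1

The marked gap is the direct object of "repaired".
Its filler is the fronted wh-phrase "what", at word 1.
(The other dependency links word 7 to a gap after word 10.)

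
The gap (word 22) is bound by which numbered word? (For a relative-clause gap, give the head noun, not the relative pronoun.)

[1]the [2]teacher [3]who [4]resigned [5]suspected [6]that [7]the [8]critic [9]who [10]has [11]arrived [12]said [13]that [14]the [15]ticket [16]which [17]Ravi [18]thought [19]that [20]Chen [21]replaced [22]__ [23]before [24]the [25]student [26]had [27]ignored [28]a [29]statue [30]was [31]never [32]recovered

The gap at 22 is the object of "replaced", inside a relative clause.
The relative pronoun is "which" (word 16); it is bound by the head noun immediately before it.
Its filler is the head noun "ticket", at word 15.

15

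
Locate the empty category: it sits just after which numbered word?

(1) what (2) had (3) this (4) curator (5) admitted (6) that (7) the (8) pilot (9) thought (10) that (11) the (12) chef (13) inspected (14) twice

The displaced element is "what" (word 1).
It is linked across 2 clause boundaries (that → that).
It functions as the direct object of "inspected", so the gap sits immediately after word 13 ("inspected").
Base order: This curator had admitted that the pilot thought that the chef inspected what twice.

13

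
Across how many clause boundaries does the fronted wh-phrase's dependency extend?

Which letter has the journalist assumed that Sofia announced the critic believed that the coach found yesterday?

"which letter" is extracted from the object of "found".
Boundaries crossed, outermost first: [that], [Ø], [that] — 3 in total.

3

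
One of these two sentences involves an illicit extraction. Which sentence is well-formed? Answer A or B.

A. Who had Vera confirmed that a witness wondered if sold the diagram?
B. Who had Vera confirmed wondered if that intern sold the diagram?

In A, the wh-phrase is extracted from inside a wh-island (introduced by "if"), which blocks movement.
In B, the extraction path crosses only that-complement boundaries, which are transparent.
So B is grammatical.

B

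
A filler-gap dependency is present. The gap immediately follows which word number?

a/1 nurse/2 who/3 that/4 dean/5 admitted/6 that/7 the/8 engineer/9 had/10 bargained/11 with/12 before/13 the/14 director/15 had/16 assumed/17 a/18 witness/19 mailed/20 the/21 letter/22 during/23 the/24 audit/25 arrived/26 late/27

The displaced element is "a nurse" (word 2).
It is linked across 1 clause boundary (that).
It functions as the object of the preposition "with" of "bargained", so the gap sits immediately after word 12 ("with").
Base order: That dean admitted that the engineer had bargained with a nurse before the director had assumed a witness mailed the letter during the audit.

12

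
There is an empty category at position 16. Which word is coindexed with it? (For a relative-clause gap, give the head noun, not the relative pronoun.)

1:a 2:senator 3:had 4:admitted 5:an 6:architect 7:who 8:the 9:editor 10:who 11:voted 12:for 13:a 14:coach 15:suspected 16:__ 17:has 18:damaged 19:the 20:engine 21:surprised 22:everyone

6

The gap at 16 is the subject of "damaged", inside a relative clause.
The relative pronoun is "who" (word 7); it is bound by the head noun immediately before it.
Its filler is the head noun "architect", at word 6.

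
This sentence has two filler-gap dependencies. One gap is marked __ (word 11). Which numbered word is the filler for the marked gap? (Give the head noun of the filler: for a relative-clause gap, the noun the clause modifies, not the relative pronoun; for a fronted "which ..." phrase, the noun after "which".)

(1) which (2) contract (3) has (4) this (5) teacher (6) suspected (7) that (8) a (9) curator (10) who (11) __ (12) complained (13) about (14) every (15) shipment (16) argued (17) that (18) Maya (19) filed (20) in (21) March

The marked gap is inside the relative clause, the subject of "complained".
Its filler is the head noun "curator" (via "who"), at word 9.
(The other dependency links word 2 to a gap after word 19.)

9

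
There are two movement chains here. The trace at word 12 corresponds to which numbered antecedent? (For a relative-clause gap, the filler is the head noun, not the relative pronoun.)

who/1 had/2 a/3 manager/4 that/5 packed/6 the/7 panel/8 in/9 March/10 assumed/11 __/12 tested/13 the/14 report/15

1

The marked gap is the subject of "tested".
Its filler is the fronted wh-phrase "who", at word 1.
(The other dependency links word 4 to a gap after word 5.)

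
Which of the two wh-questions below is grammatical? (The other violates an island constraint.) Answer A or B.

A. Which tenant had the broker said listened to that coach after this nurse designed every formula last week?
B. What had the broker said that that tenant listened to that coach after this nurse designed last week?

A

In B, the wh-phrase is extracted from inside an adjunct island (introduced by "after"), which blocks movement.
In A, the extraction path crosses only that-complement boundaries, which are transparent.
So A is grammatical.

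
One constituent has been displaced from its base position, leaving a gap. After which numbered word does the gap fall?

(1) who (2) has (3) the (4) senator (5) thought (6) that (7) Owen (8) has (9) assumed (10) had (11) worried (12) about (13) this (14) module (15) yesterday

9

The displaced element is "who" (word 1).
It is linked across 2 clause boundaries (that → Ø).
It functions as the subject of "worried", so the gap sits immediately after word 9 ("assumed").
Base order: The senator has thought that Owen has assumed that who had worried about this module yesterday.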